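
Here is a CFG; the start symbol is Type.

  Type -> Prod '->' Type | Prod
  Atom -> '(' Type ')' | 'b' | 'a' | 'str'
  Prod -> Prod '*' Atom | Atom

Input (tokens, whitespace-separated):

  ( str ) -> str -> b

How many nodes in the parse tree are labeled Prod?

[Type [Prod [Atom ( [Type [Prod [Atom str]]] )]] -> [Type [Prod [Atom str]] -> [Type [Prod [Atom b]]]]]

4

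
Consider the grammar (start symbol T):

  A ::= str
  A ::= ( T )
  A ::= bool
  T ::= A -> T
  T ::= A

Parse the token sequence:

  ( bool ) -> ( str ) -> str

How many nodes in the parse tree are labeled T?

5

[T [A ( [T [A bool]] )] -> [T [A ( [T [A str]] )] -> [T [A str]]]]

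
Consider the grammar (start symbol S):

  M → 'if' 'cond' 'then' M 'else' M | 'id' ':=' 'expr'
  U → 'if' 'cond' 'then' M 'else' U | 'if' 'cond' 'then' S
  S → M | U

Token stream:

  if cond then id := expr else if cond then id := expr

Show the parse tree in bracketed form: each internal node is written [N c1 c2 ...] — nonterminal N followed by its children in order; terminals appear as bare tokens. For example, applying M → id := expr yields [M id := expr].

S
U
if cond then M else U
if cond then id := expr else U
if cond then id := expr else if cond then S
if cond then id := expr else if cond then M
if cond then id := expr else if cond then id := expr

[S [U if cond then [M id := expr] else [U if cond then [S [M id := expr]]]]]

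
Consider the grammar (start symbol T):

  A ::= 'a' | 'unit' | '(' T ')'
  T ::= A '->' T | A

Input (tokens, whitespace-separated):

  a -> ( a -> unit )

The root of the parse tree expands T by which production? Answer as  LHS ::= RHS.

T ::= A '->' T

[T [A a] -> [T [A ( [T [A a] -> [T [A unit]]] )]]]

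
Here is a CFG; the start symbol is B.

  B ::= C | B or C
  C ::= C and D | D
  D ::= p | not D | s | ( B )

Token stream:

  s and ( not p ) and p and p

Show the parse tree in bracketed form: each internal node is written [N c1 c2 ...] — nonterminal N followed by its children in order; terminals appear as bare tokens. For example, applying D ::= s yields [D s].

[B [C [C [C [C [D s]] and [D ( [B [C [D not [D p]]]] )]] and [D p]] and [D p]]]

B
C
C and D
C and D and D
C and D and D and D
D and D and D and D
s and D and D and D
s and ( B ) and D and D
s and ( C ) and D and D
s and ( D ) and D and D
s and ( not D ) and D and D
s and ( not p ) and D and D
s and ( not p ) and p and D
s and ( not p ) and p and p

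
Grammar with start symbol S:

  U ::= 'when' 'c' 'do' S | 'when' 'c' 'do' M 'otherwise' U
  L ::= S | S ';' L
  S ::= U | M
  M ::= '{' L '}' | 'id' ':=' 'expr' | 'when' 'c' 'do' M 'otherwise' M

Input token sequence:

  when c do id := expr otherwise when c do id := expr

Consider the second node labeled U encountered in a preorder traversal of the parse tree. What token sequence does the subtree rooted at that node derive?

[S [U when c do [M id := expr] otherwise [U when c do [S [M id := expr]]]]]

when c do id := expr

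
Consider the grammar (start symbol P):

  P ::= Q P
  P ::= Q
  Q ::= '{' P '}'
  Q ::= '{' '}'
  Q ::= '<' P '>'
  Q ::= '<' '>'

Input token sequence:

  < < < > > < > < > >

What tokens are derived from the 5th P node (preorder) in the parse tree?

[P [Q < [P [Q < [P [Q < >]] >] [P [Q < >] [P [Q < >]]]] >]]

< >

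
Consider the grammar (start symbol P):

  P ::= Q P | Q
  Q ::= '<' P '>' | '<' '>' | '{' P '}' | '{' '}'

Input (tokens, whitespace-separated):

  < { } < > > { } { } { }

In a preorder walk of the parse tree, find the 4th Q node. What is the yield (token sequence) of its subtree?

{ }

[P [Q < [P [Q { }] [P [Q < >]]] >] [P [Q { }] [P [Q { }] [P [Q { }]]]]]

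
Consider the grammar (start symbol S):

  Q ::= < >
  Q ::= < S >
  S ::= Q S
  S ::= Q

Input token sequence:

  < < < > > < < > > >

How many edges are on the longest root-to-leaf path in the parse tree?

7

[S [Q < [S [Q < [S [Q < >]] >] [S [Q < [S [Q < >]] >]]] >]]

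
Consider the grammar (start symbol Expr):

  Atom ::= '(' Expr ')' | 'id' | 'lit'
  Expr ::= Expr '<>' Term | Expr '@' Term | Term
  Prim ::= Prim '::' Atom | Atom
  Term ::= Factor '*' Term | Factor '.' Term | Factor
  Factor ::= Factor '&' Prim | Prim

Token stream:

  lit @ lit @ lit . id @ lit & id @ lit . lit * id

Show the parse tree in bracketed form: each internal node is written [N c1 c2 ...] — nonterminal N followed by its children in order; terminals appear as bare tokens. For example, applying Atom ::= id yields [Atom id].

[Expr [Expr [Expr [Expr [Expr [Term [Factor [Prim [Atom lit]]]]] @ [Term [Factor [Prim [Atom lit]]]]] @ [Term [Factor [Prim [Atom lit]]] . [Term [Factor [Prim [Atom id]]]]]] @ [Term [Factor [Factor [Prim [Atom lit]]] & [Prim [Atom id]]]]] @ [Term [Factor [Prim [Atom lit]]] . [Term [Factor [Prim [Atom lit]]] * [Term [Factor [Prim [Atom id]]]]]]]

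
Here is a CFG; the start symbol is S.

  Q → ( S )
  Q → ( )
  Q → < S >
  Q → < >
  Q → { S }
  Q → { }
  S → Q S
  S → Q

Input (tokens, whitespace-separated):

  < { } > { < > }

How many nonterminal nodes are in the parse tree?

[S [Q < [S [Q { }]] >] [S [Q { [S [Q < >]] }]]]

8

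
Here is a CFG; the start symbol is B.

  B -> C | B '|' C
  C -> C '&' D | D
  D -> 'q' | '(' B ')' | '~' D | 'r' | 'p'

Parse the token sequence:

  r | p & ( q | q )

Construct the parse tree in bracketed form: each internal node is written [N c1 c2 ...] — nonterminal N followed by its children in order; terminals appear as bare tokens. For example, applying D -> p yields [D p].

B
B | C
C | C
D | C
r | C
r | C & D
r | D & D
r | p & D
r | p & ( B )
r | p & ( B | C )
r | p & ( C | C )
r | p & ( D | C )
r | p & ( q | C )
r | p & ( q | D )
r | p & ( q | q )

[B [B [C [D r]]] | [C [C [D p]] & [D ( [B [B [C [D q]]] | [C [D q]]] )]]]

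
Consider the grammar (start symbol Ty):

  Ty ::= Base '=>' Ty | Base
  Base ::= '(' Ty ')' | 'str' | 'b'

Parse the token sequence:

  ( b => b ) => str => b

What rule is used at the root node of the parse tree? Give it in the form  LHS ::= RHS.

Ty ::= Base '=>' Ty

[Ty [Base ( [Ty [Base b] => [Ty [Base b]]] )] => [Ty [Base str] => [Ty [Base b]]]]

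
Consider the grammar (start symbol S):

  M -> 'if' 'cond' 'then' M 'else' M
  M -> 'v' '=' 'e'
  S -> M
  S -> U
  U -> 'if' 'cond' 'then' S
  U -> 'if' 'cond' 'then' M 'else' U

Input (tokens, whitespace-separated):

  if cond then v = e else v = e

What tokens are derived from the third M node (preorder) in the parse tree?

v = e

[S [M if cond then [M v = e] else [M v = e]]]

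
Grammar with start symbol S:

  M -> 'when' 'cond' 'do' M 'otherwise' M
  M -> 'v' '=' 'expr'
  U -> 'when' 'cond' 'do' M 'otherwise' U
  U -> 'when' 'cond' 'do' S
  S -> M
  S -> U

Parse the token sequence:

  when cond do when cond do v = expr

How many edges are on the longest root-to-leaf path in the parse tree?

[S [U when cond do [S [U when cond do [S [M v = expr]]]]]]

6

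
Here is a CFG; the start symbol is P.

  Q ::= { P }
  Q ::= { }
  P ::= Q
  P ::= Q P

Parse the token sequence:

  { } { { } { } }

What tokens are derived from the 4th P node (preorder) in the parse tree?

[P [Q { }] [P [Q { [P [Q { }] [P [Q { }]]] }]]]

{ }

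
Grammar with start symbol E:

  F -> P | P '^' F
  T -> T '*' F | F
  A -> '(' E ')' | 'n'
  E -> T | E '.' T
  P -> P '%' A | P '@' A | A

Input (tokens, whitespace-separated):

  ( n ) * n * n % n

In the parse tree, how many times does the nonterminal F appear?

4

[E [T [T [T [F [P [A ( [E [T [F [P [A n]]]]] )]]]] * [F [P [A n]]]] * [F [P [P [A n]] % [A n]]]]]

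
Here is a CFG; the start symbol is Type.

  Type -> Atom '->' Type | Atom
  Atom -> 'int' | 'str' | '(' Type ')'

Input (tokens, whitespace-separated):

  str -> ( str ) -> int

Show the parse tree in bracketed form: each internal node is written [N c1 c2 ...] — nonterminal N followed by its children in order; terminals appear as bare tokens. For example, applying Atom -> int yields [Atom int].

Type
Atom -> Type
str -> Type
str -> Atom -> Type
str -> ( Type ) -> Type
str -> ( Atom ) -> Type
str -> ( str ) -> Type
str -> ( str ) -> Atom
str -> ( str ) -> int

[Type [Atom str] -> [Type [Atom ( [Type [Atom str]] )] -> [Type [Atom int]]]]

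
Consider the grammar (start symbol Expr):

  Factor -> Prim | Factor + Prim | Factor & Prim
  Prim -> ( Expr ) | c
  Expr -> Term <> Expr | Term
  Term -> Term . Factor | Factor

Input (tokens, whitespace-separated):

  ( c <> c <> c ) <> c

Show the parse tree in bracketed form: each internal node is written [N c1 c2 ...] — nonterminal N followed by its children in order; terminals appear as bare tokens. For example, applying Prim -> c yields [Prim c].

Expr
Term <> Expr
Factor <> Expr
Prim <> Expr
( Expr ) <> Expr
( Term <> Expr ) <> Expr
( Factor <> Expr ) <> Expr
( Prim <> Expr ) <> Expr
( c <> Expr ) <> Expr
( c <> Term <> Expr ) <> Expr
( c <> Factor <> Expr ) <> Expr
( c <> Prim <> Expr ) <> Expr
( c <> c <> Expr ) <> Expr
( c <> c <> Term ) <> Expr
( c <> c <> Factor ) <> Expr
( c <> c <> Prim ) <> Expr
( c <> c <> c ) <> Expr
( c <> c <> c ) <> Term
( c <> c <> c ) <> Factor
( c <> c <> c ) <> Prim
( c <> c <> c ) <> c

[Expr [Term [Factor [Prim ( [Expr [Term [Factor [Prim c]]] <> [Expr [Term [Factor [Prim c]]] <> [Expr [Term [Factor [Prim c]]]]]] )]]] <> [Expr [Term [Factor [Prim c]]]]]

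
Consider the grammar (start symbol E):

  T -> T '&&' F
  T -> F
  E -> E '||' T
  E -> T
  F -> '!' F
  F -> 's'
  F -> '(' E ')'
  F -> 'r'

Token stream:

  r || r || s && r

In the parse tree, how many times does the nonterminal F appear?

4

[E [E [E [T [F r]]] || [T [F r]]] || [T [T [F s]] && [F r]]]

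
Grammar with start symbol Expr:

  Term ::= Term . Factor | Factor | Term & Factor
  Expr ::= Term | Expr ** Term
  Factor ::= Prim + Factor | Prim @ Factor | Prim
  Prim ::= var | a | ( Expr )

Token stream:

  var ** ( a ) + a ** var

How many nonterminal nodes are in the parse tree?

[Expr [Expr [Expr [Term [Factor [Prim var]]]] ** [Term [Factor [Prim ( [Expr [Term [Factor [Prim a]]]] )] + [Factor [Prim a]]]]] ** [Term [Factor [Prim var]]]]

18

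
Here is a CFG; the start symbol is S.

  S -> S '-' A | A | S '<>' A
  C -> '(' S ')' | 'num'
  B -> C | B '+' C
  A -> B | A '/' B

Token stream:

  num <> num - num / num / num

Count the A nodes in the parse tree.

5

[S [S [S [A [B [C num]]]] <> [A [B [C num]]]] - [A [A [A [B [C num]]] / [B [C num]]] / [B [C num]]]]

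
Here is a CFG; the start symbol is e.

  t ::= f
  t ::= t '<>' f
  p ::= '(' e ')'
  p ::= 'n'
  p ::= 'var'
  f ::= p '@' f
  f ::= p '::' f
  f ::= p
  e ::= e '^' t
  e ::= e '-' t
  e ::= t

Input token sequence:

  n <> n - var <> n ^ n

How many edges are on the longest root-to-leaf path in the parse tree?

7

[e [e [e [t [t [f [p n]]] <> [f [p n]]]] - [t [t [f [p var]]] <> [f [p n]]]] ^ [t [f [p n]]]]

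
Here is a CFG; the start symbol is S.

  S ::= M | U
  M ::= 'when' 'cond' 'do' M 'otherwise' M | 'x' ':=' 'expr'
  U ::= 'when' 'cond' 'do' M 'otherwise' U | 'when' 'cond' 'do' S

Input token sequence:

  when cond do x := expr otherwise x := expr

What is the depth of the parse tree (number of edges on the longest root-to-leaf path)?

[S [M when cond do [M x := expr] otherwise [M x := expr]]]

3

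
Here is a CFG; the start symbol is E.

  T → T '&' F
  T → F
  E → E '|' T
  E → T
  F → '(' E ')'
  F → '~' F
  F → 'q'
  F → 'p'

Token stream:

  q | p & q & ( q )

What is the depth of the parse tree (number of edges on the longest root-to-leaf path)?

[E [E [T [F q]]] | [T [T [T [F p]] & [F q]] & [F ( [E [T [F q]]] )]]]

6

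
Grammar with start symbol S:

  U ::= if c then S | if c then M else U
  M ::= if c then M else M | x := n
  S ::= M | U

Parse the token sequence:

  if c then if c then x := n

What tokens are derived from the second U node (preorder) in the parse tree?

if c then x := n

[S [U if c then [S [U if c then [S [M x := n]]]]]]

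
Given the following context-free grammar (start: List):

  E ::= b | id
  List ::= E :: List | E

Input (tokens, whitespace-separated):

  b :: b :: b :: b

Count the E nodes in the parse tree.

4

[List [E b] :: [List [E b] :: [List [E b] :: [List [E b]]]]]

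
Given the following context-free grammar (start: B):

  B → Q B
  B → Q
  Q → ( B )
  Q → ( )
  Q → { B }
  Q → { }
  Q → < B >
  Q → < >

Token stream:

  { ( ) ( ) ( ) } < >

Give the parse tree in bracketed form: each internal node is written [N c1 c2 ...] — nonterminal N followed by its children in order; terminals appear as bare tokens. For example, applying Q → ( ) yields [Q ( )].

[B [Q { [B [Q ( )] [B [Q ( )] [B [Q ( )]]]] }] [B [Q < >]]]

B
Q B
{ B } B
{ Q B } B
{ ( ) B } B
{ ( ) Q B } B
{ ( ) ( ) B } B
{ ( ) ( ) Q } B
{ ( ) ( ) ( ) } B
{ ( ) ( ) ( ) } Q
{ ( ) ( ) ( ) } < >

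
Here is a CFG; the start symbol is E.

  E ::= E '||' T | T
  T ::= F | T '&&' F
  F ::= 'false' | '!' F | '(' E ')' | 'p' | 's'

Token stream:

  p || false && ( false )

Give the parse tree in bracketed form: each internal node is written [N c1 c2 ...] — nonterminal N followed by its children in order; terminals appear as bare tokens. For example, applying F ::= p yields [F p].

[E [E [T [F p]]] || [T [T [F false]] && [F ( [E [T [F false]]] )]]]

E
E || T
T || T
F || T
p || T
p || T && F
p || F && F
p || false && F
p || false && ( E )
p || false && ( T )
p || false && ( F )
p || false && ( false )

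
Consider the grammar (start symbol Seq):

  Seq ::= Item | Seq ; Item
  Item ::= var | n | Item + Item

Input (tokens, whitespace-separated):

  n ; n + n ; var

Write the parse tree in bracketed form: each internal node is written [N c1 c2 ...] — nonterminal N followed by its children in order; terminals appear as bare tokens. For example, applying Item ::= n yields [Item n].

[Seq [Seq [Seq [Item n]] ; [Item [Item n] + [Item n]]] ; [Item var]]

Seq
Seq ; Item
Seq ; Item ; Item
Item ; Item ; Item
n ; Item ; Item
n ; Item + Item ; Item
n ; n + Item ; Item
n ; n + n ; Item
n ; n + n ; var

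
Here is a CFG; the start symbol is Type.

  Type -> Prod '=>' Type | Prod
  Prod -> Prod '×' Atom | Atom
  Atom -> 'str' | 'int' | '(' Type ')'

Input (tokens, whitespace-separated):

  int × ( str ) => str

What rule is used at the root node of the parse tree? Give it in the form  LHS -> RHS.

[Type [Prod [Prod [Atom int]] × [Atom ( [Type [Prod [Atom str]]] )]] => [Type [Prod [Atom str]]]]

Type -> Prod '=>' Type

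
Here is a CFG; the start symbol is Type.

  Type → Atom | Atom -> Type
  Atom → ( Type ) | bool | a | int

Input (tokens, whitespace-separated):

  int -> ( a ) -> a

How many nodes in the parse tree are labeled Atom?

[Type [Atom int] -> [Type [Atom ( [Type [Atom a]] )] -> [Type [Atom a]]]]

4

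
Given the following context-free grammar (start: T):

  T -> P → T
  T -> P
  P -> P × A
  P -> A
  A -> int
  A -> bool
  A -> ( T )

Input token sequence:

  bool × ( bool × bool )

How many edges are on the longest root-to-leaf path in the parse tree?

[T [P [P [A bool]] × [A ( [T [P [P [A bool]] × [A bool]]] )]]]

7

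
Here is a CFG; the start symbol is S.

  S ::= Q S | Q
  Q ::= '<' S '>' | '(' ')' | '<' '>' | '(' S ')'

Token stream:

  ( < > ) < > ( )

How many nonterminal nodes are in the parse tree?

8

[S [Q ( [S [Q < >]] )] [S [Q < >] [S [Q ( )]]]]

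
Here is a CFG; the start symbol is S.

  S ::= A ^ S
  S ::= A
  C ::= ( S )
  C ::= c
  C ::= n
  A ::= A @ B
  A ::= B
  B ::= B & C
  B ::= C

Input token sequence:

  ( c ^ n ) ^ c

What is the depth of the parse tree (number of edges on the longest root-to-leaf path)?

9

[S [A [B [C ( [S [A [B [C c]]] ^ [S [A [B [C n]]]]] )]]] ^ [S [A [B [C c]]]]]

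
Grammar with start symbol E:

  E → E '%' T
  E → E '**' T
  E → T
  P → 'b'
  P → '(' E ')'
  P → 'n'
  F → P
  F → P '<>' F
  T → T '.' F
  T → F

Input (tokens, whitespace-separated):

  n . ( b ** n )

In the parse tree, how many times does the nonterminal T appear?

4

[E [T [T [F [P n]]] . [F [P ( [E [E [T [F [P b]]]] ** [T [F [P n]]]] )]]]]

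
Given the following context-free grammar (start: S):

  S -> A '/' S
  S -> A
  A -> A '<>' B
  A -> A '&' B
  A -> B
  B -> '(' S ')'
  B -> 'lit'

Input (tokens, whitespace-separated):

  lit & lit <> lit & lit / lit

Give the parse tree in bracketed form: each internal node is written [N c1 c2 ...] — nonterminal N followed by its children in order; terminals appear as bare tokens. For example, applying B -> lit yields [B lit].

[S [A [A [A [A [B lit]] & [B lit]] <> [B lit]] & [B lit]] / [S [A [B lit]]]]

S
A / S
A & B / S
A <> B & B / S
A & B <> B & B / S
B & B <> B & B / S
lit & B <> B & B / S
lit & lit <> B & B / S
lit & lit <> lit & B / S
lit & lit <> lit & lit / S
lit & lit <> lit & lit / A
lit & lit <> lit & lit / B
lit & lit <> lit & lit / lit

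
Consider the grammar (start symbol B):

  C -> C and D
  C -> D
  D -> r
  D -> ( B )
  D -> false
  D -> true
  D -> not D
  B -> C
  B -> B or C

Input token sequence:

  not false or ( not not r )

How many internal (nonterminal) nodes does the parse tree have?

[B [B [C [D not [D false]]]] or [C [D ( [B [C [D not [D not [D r]]]]] )]]]

12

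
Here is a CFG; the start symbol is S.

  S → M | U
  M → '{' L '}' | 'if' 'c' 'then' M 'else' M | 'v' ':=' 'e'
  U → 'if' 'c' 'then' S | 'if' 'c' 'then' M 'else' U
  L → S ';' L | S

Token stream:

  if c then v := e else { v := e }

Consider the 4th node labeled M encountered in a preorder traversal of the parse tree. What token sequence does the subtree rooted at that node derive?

[S [M if c then [M v := e] else [M { [L [S [M v := e]]] }]]]

v := e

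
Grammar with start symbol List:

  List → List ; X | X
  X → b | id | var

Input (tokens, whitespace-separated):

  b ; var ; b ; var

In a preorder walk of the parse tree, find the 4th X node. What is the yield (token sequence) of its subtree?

var

[List [List [List [List [X b]] ; [X var]] ; [X b]] ; [X var]]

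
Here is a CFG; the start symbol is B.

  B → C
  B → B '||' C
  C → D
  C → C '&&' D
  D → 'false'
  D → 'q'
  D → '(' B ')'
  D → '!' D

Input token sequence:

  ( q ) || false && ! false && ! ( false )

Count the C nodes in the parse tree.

6

[B [B [C [D ( [B [C [D q]]] )]]] || [C [C [C [D false]] && [D ! [D false]]] && [D ! [D ( [B [C [D false]]] )]]]]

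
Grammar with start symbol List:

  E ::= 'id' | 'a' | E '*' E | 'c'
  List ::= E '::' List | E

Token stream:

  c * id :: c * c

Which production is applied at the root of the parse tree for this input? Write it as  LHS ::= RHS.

List ::= E '::' List

[List [E [E c] * [E id]] :: [List [E [E c] * [E c]]]]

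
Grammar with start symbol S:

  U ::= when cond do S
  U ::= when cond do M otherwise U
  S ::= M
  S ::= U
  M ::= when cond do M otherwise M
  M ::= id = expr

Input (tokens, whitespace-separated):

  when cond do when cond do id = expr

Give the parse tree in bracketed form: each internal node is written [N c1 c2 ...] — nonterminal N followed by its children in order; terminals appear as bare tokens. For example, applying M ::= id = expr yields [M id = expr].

[S [U when cond do [S [U when cond do [S [M id = expr]]]]]]

S
U
when cond do S
when cond do U
when cond do when cond do S
when cond do when cond do M
when cond do when cond do id = expr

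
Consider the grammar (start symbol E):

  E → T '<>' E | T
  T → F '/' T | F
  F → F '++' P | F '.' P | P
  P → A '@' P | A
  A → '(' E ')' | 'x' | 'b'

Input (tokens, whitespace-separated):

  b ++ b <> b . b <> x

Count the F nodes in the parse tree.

[E [T [F [F [P [A b]]] ++ [P [A b]]]] <> [E [T [F [F [P [A b]]] . [P [A b]]]] <> [E [T [F [P [A x]]]]]]]

5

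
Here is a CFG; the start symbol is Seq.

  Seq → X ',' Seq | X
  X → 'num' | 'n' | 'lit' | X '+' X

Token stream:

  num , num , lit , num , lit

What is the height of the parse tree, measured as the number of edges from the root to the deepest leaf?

[Seq [X num] , [Seq [X num] , [Seq [X lit] , [Seq [X num] , [Seq [X lit]]]]]]

6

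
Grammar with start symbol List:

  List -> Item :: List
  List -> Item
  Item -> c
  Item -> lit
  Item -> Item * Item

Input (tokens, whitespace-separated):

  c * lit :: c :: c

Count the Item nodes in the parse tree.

5

[List [Item [Item c] * [Item lit]] :: [List [Item c] :: [List [Item c]]]]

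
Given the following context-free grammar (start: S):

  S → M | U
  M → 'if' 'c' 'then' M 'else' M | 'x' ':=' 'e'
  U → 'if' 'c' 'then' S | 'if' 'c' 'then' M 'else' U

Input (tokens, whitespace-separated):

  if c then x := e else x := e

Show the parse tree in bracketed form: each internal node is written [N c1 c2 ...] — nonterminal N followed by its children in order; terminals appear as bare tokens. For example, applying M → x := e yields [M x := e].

[S [M if c then [M x := e] else [M x := e]]]

S
M
if c then M else M
if c then x := e else M
if c then x := e else x := e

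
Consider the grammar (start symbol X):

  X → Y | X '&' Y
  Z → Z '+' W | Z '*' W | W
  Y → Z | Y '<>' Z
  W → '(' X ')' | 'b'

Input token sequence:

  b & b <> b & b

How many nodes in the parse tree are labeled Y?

[X [X [X [Y [Z [W b]]]] & [Y [Y [Z [W b]]] <> [Z [W b]]]] & [Y [Z [W b]]]]

4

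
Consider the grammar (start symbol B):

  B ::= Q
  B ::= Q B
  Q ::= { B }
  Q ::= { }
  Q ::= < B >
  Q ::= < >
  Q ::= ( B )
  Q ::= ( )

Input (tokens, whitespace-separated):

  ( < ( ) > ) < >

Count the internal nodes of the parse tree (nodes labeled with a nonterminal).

8

[B [Q ( [B [Q < [B [Q ( )]] >]] )] [B [Q < >]]]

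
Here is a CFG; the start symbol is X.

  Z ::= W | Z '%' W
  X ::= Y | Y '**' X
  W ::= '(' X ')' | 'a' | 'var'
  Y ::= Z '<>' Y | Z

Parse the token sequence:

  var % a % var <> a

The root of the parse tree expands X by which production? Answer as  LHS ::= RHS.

X ::= Y

[X [Y [Z [Z [Z [W var]] % [W a]] % [W var]] <> [Y [Z [W a]]]]]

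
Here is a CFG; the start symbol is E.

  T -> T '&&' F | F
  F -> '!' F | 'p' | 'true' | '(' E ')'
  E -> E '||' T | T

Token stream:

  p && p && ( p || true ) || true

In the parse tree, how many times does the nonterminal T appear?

6

[E [E [T [T [T [F p]] && [F p]] && [F ( [E [E [T [F p]]] || [T [F true]]] )]]] || [T [F true]]]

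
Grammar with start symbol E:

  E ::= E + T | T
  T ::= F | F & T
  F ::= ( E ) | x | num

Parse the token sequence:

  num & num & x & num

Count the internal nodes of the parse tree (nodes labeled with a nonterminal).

[E [T [F num] & [T [F num] & [T [F x] & [T [F num]]]]]]

9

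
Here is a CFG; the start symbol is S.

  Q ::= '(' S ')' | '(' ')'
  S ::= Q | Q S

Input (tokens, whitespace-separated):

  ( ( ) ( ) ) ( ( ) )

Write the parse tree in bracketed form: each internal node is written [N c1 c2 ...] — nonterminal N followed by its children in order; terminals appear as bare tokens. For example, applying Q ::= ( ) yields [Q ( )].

S
Q S
( S ) S
( Q S ) S
( ( ) S ) S
( ( ) Q ) S
( ( ) ( ) ) S
( ( ) ( ) ) Q
( ( ) ( ) ) ( S )
( ( ) ( ) ) ( Q )
( ( ) ( ) ) ( ( ) )

[S [Q ( [S [Q ( )] [S [Q ( )]]] )] [S [Q ( [S [Q ( )]] )]]]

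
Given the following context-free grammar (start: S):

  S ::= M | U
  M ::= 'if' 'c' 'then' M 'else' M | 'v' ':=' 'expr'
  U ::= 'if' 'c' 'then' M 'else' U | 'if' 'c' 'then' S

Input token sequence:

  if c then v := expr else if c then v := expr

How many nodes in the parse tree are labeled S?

2

[S [U if c then [M v := expr] else [U if c then [S [M v := expr]]]]]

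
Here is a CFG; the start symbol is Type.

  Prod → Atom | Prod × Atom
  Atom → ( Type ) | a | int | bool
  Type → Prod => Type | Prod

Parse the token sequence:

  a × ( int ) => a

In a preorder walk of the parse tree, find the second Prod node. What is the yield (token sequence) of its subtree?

[Type [Prod [Prod [Atom a]] × [Atom ( [Type [Prod [Atom int]]] )]] => [Type [Prod [Atom a]]]]

a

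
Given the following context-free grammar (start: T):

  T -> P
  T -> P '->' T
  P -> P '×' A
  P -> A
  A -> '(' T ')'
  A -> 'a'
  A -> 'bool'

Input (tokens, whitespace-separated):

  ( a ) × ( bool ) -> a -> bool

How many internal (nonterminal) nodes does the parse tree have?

17

[T [P [P [A ( [T [P [A a]]] )]] × [A ( [T [P [A bool]]] )]] -> [T [P [A a]] -> [T [P [A bool]]]]]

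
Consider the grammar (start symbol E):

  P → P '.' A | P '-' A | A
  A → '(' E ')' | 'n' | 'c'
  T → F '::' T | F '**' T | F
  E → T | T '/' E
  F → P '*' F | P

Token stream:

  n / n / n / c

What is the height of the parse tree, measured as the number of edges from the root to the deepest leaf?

8

[E [T [F [P [A n]]]] / [E [T [F [P [A n]]]] / [E [T [F [P [A n]]]] / [E [T [F [P [A c]]]]]]]]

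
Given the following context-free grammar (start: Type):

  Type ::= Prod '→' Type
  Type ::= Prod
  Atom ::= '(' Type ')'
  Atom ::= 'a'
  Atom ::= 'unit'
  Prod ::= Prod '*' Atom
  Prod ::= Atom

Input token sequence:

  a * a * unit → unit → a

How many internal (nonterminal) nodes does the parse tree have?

[Type [Prod [Prod [Prod [Atom a]] * [Atom a]] * [Atom unit]] → [Type [Prod [Atom unit]] → [Type [Prod [Atom a]]]]]

13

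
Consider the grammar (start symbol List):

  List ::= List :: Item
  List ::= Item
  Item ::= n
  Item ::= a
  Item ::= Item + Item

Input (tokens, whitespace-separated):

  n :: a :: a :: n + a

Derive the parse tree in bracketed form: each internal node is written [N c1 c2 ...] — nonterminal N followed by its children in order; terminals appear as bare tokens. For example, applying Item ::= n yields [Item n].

[List [List [List [List [Item n]] :: [Item a]] :: [Item a]] :: [Item [Item n] + [Item a]]]

List
List :: Item
List :: Item :: Item
List :: Item :: Item :: Item
Item :: Item :: Item :: Item
n :: Item :: Item :: Item
n :: a :: Item :: Item
n :: a :: a :: Item
n :: a :: a :: Item + Item
n :: a :: a :: n + Item
n :: a :: a :: n + a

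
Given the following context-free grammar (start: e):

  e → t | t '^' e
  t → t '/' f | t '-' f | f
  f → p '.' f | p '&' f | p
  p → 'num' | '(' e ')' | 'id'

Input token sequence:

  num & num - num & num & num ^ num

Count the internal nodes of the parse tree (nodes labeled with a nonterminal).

[e [t [t [f [p num] & [f [p num]]]] - [f [p num] & [f [p num] & [f [p num]]]]] ^ [e [t [f [p num]]]]]

17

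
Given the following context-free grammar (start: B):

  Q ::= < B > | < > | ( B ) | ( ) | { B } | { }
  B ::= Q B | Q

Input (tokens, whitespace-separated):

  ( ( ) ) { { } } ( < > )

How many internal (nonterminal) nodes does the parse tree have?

12

[B [Q ( [B [Q ( )]] )] [B [Q { [B [Q { }]] }] [B [Q ( [B [Q < >]] )]]]]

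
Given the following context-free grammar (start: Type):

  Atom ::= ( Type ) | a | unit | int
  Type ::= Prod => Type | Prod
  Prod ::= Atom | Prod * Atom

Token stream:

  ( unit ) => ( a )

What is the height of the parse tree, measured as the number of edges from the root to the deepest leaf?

[Type [Prod [Atom ( [Type [Prod [Atom unit]]] )]] => [Type [Prod [Atom ( [Type [Prod [Atom a]]] )]]]]

7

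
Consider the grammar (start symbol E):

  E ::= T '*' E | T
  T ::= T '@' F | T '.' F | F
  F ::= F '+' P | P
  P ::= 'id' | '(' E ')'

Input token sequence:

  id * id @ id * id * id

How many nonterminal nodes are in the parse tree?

[E [T [F [P id]]] * [E [T [T [F [P id]]] @ [F [P id]]] * [E [T [F [P id]]] * [E [T [F [P id]]]]]]]

19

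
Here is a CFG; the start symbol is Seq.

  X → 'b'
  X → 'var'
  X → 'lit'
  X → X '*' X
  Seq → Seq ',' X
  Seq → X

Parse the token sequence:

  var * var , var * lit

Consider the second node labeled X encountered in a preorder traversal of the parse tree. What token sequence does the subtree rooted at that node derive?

[Seq [Seq [X [X var] * [X var]]] , [X [X var] * [X lit]]]

var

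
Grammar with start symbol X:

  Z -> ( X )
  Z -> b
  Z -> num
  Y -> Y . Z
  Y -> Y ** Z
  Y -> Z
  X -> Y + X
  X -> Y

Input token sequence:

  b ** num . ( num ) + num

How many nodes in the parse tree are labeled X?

[X [Y [Y [Y [Z b]] ** [Z num]] . [Z ( [X [Y [Z num]]] )]] + [X [Y [Z num]]]]

3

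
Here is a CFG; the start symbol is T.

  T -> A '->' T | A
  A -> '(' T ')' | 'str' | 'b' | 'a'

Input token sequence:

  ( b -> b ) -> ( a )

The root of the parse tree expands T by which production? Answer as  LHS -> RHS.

T -> A '->' T

[T [A ( [T [A b] -> [T [A b]]] )] -> [T [A ( [T [A a]] )]]]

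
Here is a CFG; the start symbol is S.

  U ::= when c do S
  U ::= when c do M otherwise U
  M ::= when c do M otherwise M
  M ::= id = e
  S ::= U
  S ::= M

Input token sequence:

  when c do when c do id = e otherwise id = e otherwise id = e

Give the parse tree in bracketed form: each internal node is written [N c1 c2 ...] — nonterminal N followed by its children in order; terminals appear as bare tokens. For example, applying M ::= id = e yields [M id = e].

S
M
when c do M otherwise M
when c do when c do M otherwise M otherwise M
when c do when c do id = e otherwise M otherwise M
when c do when c do id = e otherwise id = e otherwise M
when c do when c do id = e otherwise id = e otherwise id = e

[S [M when c do [M when c do [M id = e] otherwise [M id = e]] otherwise [M id = e]]]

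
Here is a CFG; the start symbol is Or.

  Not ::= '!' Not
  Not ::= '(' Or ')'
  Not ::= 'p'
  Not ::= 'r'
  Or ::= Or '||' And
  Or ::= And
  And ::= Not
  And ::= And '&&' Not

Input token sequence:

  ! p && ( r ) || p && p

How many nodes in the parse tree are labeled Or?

[Or [Or [And [And [Not ! [Not p]]] && [Not ( [Or [And [Not r]]] )]]] || [And [And [Not p]] && [Not p]]]

3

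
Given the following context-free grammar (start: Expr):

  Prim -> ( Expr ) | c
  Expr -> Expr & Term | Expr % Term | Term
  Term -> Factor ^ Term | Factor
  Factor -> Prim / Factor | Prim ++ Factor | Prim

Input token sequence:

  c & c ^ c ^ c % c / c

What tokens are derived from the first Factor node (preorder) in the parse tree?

[Expr [Expr [Expr [Term [Factor [Prim c]]]] & [Term [Factor [Prim c]] ^ [Term [Factor [Prim c]] ^ [Term [Factor [Prim c]]]]]] % [Term [Factor [Prim c] / [Factor [Prim c]]]]]

c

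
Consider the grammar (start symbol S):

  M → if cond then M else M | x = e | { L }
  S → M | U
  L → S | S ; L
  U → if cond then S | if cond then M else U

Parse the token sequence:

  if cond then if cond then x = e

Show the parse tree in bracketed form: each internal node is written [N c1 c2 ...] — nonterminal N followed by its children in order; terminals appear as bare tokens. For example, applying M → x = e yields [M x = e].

S
U
if cond then S
if cond then U
if cond then if cond then S
if cond then if cond then M
if cond then if cond then x = e

[S [U if cond then [S [U if cond then [S [M x = e]]]]]]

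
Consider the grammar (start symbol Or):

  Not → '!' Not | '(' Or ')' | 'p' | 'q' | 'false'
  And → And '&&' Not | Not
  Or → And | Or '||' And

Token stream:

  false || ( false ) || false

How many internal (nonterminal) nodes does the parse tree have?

[Or [Or [Or [And [Not false]]] || [And [Not ( [Or [And [Not false]]] )]]] || [And [Not false]]]

12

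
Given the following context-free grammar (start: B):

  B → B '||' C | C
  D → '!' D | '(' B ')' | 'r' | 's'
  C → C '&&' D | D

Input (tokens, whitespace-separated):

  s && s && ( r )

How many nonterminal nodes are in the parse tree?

10

[B [C [C [C [D s]] && [D s]] && [D ( [B [C [D r]]] )]]]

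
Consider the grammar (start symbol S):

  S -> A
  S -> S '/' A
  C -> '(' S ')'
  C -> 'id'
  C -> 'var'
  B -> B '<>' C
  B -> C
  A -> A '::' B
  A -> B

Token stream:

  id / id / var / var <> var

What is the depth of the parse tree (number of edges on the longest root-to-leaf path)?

7

[S [S [S [S [A [B [C id]]]] / [A [B [C id]]]] / [A [B [C var]]]] / [A [B [B [C var]] <> [C var]]]]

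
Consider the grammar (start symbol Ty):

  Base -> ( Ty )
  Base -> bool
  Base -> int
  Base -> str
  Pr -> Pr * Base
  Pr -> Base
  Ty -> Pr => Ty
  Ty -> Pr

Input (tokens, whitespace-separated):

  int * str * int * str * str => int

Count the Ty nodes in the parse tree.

2

[Ty [Pr [Pr [Pr [Pr [Pr [Base int]] * [Base str]] * [Base int]] * [Base str]] * [Base str]] => [Ty [Pr [Base int]]]]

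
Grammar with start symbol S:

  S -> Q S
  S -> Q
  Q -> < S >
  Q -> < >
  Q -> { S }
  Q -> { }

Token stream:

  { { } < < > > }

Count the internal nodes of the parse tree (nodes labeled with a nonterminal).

[S [Q { [S [Q { }] [S [Q < [S [Q < >]] >]]] }]]

8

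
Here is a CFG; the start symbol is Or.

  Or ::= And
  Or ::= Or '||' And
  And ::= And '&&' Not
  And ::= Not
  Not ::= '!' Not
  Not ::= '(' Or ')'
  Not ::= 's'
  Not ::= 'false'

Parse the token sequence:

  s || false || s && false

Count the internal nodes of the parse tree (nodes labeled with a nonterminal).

[Or [Or [Or [And [Not s]]] || [And [Not false]]] || [And [And [Not s]] && [Not false]]]

11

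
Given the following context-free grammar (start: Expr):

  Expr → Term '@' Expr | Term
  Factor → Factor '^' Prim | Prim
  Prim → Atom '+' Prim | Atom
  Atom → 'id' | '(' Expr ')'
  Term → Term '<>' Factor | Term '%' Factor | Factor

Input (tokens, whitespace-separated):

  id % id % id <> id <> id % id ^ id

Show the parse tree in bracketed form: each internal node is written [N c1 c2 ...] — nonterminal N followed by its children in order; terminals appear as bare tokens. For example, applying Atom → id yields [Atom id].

[Expr [Term [Term [Term [Term [Term [Term [Factor [Prim [Atom id]]]] % [Factor [Prim [Atom id]]]] % [Factor [Prim [Atom id]]]] <> [Factor [Prim [Atom id]]]] <> [Factor [Prim [Atom id]]]] % [Factor [Factor [Prim [Atom id]]] ^ [Prim [Atom id]]]]]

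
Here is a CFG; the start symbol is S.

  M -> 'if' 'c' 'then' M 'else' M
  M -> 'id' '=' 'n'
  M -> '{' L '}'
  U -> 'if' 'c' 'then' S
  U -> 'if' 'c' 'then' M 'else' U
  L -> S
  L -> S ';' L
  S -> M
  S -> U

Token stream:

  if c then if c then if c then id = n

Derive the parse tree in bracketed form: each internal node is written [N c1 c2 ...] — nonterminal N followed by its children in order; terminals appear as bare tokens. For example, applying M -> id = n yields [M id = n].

S
U
if c then S
if c then U
if c then if c then S
if c then if c then U
if c then if c then if c then S
if c then if c then if c then M
if c then if c then if c then id = n

[S [U if c then [S [U if c then [S [U if c then [S [M id = n]]]]]]]]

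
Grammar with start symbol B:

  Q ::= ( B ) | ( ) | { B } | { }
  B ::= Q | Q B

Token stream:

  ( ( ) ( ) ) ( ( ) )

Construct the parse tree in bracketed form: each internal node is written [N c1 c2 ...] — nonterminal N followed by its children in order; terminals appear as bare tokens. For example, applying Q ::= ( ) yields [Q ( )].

[B [Q ( [B [Q ( )] [B [Q ( )]]] )] [B [Q ( [B [Q ( )]] )]]]

B
Q B
( B ) B
( Q B ) B
( ( ) B ) B
( ( ) Q ) B
( ( ) ( ) ) B
( ( ) ( ) ) Q
( ( ) ( ) ) ( B )
( ( ) ( ) ) ( Q )
( ( ) ( ) ) ( ( ) )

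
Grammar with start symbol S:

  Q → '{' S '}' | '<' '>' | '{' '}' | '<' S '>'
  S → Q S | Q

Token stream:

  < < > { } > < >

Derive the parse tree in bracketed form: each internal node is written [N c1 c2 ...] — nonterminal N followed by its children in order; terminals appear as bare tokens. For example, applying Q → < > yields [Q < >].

[S [Q < [S [Q < >] [S [Q { }]]] >] [S [Q < >]]]

S
Q S
< S > S
< Q S > S
< < > S > S
< < > Q > S
< < > { } > S
< < > { } > Q
< < > { } > < >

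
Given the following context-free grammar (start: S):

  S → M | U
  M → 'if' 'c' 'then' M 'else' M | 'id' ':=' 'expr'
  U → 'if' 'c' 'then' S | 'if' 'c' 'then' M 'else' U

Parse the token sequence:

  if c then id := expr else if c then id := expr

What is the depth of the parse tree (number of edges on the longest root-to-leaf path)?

5

[S [U if c then [M id := expr] else [U if c then [S [M id := expr]]]]]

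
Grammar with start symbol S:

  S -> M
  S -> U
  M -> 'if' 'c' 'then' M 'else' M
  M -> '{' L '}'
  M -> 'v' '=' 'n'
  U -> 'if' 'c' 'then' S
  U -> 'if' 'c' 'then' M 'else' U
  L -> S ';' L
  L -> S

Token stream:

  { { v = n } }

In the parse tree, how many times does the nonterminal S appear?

3

[S [M { [L [S [M { [L [S [M v = n]]] }]]] }]]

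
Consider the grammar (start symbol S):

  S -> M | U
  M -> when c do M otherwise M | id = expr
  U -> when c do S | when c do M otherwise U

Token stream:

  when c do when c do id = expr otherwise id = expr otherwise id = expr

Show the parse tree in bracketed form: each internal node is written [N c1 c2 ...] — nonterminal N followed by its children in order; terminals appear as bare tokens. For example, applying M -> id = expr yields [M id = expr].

S
M
when c do M otherwise M
when c do when c do M otherwise M otherwise M
when c do when c do id = expr otherwise M otherwise M
when c do when c do id = expr otherwise id = expr otherwise M
when c do when c do id = expr otherwise id = expr otherwise id = expr

[S [M when c do [M when c do [M id = expr] otherwise [M id = expr]] otherwise [M id = expr]]]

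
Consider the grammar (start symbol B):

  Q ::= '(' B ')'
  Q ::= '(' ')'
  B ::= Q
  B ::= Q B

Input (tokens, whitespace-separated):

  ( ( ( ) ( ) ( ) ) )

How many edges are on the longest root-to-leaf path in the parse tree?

8

[B [Q ( [B [Q ( [B [Q ( )] [B [Q ( )] [B [Q ( )]]]] )]] )]]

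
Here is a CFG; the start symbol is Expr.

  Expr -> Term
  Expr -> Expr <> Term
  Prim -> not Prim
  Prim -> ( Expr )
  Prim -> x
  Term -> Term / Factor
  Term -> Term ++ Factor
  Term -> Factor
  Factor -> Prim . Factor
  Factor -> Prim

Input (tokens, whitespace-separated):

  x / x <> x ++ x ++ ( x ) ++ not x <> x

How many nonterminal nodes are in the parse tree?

[Expr [Expr [Expr [Term [Term [Factor [Prim x]]] / [Factor [Prim x]]]] <> [Term [Term [Term [Term [Factor [Prim x]]] ++ [Factor [Prim x]]] ++ [Factor [Prim ( [Expr [Term [Factor [Prim x]]]] )]]] ++ [Factor [Prim not [Prim x]]]]] <> [Term [Factor [Prim x]]]]

29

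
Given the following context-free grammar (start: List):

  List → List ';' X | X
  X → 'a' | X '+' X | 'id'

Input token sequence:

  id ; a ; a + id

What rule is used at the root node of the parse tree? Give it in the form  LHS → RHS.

List → List ';' X

[List [List [List [X id]] ; [X a]] ; [X [X a] + [X id]]]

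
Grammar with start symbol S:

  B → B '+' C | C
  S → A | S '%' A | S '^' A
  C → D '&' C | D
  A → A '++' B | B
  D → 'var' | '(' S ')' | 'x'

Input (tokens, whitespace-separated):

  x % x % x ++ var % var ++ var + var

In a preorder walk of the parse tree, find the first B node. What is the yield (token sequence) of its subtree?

[S [S [S [S [A [B [C [D x]]]]] % [A [B [C [D x]]]]] % [A [A [B [C [D x]]]] ++ [B [C [D var]]]]] % [A [A [B [C [D var]]]] ++ [B [B [C [D var]]] + [C [D var]]]]]

x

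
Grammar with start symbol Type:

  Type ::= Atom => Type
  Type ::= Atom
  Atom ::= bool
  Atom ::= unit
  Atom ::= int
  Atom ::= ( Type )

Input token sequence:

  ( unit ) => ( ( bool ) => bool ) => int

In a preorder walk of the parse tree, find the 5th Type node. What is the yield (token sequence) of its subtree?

[Type [Atom ( [Type [Atom unit]] )] => [Type [Atom ( [Type [Atom ( [Type [Atom bool]] )] => [Type [Atom bool]]] )] => [Type [Atom int]]]]

bool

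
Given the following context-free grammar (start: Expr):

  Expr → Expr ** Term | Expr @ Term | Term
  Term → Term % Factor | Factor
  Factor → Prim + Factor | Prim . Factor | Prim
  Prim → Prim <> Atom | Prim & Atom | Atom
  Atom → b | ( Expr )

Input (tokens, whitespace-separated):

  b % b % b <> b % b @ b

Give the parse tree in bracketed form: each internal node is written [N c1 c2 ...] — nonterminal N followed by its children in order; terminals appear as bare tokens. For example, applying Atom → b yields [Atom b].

[Expr [Expr [Term [Term [Term [Term [Factor [Prim [Atom b]]]] % [Factor [Prim [Atom b]]]] % [Factor [Prim [Prim [Atom b]] <> [Atom b]]]] % [Factor [Prim [Atom b]]]]] @ [Term [Factor [Prim [Atom b]]]]]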